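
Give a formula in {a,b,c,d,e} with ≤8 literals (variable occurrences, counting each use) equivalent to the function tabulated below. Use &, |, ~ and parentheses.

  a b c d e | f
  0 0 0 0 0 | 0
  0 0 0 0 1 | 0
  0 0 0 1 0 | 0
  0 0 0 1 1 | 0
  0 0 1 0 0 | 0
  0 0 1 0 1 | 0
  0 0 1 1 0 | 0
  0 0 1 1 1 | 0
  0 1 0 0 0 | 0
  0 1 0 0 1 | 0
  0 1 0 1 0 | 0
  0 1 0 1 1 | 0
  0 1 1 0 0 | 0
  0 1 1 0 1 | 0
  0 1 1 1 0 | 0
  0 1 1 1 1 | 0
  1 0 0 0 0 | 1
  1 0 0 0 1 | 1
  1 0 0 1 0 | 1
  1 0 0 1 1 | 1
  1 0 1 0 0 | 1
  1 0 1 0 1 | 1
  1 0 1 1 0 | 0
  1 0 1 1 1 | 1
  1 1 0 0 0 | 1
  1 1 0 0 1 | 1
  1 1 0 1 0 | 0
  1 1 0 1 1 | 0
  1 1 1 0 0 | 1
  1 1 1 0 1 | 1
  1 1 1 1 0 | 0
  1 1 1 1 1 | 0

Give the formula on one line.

  ~d = 11001100110011001100110011001100
  (~d & a) = 00000000000000001100110011001100
  ~b = 11111111000000001111111100000000
  ~e = 10101010101010101010101010101010
  (~b | ~e) = 11111111101010101111111110101010
  (a & (~b | ~e)) = 00000000000000001111111110101010
  ~c = 11110000111100001111000011110000
  (~c | e) = 11110101111101011111010111110101
  ((a & (~b | ~e)) & (~c | e)) = 00000000000000001111010110100000
  (~b & ((a & (~b | ~e)) & (~c | e))) = 00000000000000001111010100000000
  ((~d & a) | (~b & ((a & (~b | ~e)) & (~c | e)))) = 00000000000000001111110111001100

((~d & a) | (~b & ((a & (~b | ~e)) & (~c | e))))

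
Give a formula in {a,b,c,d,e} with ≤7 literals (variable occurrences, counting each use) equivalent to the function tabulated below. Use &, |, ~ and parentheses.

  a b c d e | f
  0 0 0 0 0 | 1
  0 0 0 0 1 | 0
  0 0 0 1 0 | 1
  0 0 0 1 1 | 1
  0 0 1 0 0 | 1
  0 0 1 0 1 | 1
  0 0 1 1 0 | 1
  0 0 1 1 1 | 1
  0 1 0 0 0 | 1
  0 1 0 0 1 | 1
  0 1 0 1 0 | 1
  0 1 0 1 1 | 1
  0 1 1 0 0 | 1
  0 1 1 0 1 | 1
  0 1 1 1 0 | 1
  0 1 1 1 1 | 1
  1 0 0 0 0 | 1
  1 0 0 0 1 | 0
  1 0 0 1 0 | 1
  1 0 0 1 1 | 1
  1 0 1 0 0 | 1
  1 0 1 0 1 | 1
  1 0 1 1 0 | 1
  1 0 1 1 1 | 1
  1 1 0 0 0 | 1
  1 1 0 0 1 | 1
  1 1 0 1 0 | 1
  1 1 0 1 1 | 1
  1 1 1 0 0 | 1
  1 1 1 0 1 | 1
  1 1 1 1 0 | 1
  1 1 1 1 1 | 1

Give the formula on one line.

  ~e = 10101010101010101010101010101010
  ~d = 11001100110011001100110011001100
  ~c = 11110000111100001111000011110000
  (~c & b) = 00000000111100000000000011110000
  (~d & (~c & b)) = 00000000110000000000000011000000
  (~e | (~d & (~c & b))) = 10101010111010101010101011101010
  (d | (~e | (~d & (~c & b)))) = 10111011111110111011101111111011
  (c | (d | (~e | (~d & (~c & b))))) = 10111111111111111011111111111111

(c | (d | (~e | (~d & (~c & b)))))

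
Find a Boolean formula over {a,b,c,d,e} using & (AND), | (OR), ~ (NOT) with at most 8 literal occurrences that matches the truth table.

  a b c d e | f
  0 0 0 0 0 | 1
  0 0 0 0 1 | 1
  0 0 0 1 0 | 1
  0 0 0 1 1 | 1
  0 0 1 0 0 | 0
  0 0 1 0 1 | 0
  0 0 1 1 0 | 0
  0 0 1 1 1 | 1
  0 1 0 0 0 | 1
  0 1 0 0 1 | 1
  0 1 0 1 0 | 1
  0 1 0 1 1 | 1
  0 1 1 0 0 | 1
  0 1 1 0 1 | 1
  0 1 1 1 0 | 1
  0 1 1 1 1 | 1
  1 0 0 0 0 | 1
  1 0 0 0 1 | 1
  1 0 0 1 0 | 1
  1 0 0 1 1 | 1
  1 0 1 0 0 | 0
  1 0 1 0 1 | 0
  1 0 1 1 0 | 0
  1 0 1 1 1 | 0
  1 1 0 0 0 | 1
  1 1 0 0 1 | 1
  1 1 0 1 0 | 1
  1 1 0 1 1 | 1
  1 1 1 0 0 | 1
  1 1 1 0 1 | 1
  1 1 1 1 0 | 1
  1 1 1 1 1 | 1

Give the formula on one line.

  ~c = 11110000111100001111000011110000
  (~c | e) = 11110101111101011111010111110101
  ~a = 11111111111111110000000000000000
  ((~c | e) & ~a) = 11110101111101010000000000000000
  (((~c | e) & ~a) & d) = 00110001001100010000000000000000
  (~c | b) = 11110000111111111111000011111111
  ((((~c | e) & ~a) & d) | (~c | b)) = 11110001111111111111000011111111

((((~c | e) & ~a) & d) | (~c | b))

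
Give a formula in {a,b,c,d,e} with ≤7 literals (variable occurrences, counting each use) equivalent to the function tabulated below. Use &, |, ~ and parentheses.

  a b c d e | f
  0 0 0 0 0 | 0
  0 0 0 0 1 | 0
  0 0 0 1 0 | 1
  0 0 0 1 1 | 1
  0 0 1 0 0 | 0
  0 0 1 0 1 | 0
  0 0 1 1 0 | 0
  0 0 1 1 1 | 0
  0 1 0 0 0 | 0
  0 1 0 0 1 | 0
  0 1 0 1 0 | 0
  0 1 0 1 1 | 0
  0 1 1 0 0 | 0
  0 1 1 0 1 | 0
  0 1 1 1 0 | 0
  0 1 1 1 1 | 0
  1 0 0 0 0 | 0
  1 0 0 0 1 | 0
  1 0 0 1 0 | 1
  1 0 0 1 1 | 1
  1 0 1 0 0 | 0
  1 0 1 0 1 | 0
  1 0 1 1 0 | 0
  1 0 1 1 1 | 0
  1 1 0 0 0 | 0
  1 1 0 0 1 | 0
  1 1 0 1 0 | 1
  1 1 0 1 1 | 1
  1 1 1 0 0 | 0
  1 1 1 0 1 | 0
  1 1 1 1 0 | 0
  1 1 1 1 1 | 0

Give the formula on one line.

((a | ~b) & (~c & d))

  ~b = 11111111000000001111111100000000
  (a | ~b) = 11111111000000001111111111111111
  ~c = 11110000111100001111000011110000
  (~c & d) = 00110000001100000011000000110000
  ((a | ~b) & (~c & d)) = 00110000000000000011000000110000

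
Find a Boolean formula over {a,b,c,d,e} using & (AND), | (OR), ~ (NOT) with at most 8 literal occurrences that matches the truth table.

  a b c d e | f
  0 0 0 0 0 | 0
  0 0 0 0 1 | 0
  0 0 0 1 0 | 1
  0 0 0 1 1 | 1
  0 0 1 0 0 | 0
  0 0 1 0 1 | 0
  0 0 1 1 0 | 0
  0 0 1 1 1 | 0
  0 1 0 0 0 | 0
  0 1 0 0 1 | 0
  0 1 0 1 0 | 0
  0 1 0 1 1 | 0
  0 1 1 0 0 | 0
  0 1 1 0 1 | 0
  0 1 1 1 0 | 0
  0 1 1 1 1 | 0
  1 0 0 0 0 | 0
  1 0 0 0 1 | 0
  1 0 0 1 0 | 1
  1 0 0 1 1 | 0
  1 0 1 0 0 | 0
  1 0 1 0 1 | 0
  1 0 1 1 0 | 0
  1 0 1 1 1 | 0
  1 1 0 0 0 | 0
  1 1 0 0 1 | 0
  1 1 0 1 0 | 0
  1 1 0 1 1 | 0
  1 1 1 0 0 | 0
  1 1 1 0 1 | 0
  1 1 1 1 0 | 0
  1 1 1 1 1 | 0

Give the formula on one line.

((~c & ((e & ((e & ~a) | c)) | ~e)) & (d & ~b))

  ~c = 11110000111100001111000011110000
  ~a = 11111111111111110000000000000000
  (e & ~a) = 01010101010101010000000000000000
  ((e & ~a) | c) = 01011111010111110000111100001111
  (e & ((e & ~a) | c)) = 01010101010101010000010100000101
  ~e = 10101010101010101010101010101010
  ((e & ((e & ~a) | c)) | ~e) = 11111111111111111010111110101111
  (~c & ((e & ((e & ~a) | c)) | ~e)) = 11110000111100001010000010100000
  ~b = 11111111000000001111111100000000
  (d & ~b) = 00110011000000000011001100000000
  ((~c & ((e & ((e & ~a) | c)) | ~e)) & (d & ~b)) = 00110000000000000010000000000000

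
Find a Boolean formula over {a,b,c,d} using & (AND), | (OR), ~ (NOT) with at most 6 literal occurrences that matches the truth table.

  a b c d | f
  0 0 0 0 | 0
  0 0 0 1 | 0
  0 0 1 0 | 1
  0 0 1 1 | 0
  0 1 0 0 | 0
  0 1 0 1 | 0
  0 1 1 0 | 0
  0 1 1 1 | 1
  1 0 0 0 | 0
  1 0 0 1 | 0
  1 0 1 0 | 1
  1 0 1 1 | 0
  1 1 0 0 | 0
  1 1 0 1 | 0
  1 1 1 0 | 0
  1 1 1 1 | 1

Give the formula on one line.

((~b | d) & ((~d | b) & c))

  ~b = 1111000011110000
  (~b | d) = 1111010111110101
  ~d = 1010101010101010
  (~d | b) = 1010111110101111
  ((~d | b) & c) = 0010001100100011
  ((~b | d) & ((~d | b) & c)) = 0010000100100001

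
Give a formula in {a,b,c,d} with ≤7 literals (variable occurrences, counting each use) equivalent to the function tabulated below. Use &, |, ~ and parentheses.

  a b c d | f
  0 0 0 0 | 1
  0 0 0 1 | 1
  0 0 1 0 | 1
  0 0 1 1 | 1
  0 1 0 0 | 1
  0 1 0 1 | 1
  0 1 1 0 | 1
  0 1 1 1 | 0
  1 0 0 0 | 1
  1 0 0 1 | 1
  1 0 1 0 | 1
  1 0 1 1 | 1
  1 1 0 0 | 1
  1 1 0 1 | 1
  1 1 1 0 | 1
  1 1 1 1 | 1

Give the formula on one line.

  ~c = 1100110011001100
  (a | d) = 0101010111111111
  (~c & (a | d)) = 0100010011001100
  (a | (~c & (a | d))) = 0100010011111111
  ~d = 1010101010101010
  ~b = 1111000011110000
  (~b & c) = 0011000000110000
  (~d | (~b & c)) = 1011101010111010
  ((a | (~c & (a | d))) | (~d | (~b & c))) = 1111111011111111

((a | (~c & (a | d))) | (~d | (~b & c)))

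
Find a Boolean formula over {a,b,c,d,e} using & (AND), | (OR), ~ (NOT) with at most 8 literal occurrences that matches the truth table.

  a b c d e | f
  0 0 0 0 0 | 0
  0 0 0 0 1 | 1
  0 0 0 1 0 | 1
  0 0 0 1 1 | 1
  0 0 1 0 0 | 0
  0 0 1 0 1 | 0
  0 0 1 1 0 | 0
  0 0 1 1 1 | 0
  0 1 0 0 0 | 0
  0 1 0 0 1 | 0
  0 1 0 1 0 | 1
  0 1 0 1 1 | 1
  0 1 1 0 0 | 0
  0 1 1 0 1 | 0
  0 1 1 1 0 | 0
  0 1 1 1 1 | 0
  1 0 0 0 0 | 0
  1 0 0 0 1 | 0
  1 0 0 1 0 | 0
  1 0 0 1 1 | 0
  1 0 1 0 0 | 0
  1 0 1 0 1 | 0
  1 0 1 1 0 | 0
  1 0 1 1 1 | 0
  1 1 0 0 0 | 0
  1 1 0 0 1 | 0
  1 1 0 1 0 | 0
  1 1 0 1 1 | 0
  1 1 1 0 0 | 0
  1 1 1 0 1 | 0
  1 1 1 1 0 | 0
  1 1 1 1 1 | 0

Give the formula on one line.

  ~b = 11111111000000001111111100000000
  (c | ~b) = 11111111000011111111111100001111
  ((c | ~b) & e) = 01010101000001010101010100000101
  (((c | ~b) & e) | d) = 01110111001101110111011100110111
  ~a = 11111111111111110000000000000000
  ((((c | ~b) & e) | d) & ~a) = 01110111001101110000000000000000
  ~c = 11110000111100001111000011110000
  (a | ~c) = 11110000111100001111111111111111
  (((((c | ~b) & e) | d) & ~a) & (a | ~c)) = 01110000001100000000000000000000

(((((c | ~b) & e) | d) & ~a) & (a | ~c))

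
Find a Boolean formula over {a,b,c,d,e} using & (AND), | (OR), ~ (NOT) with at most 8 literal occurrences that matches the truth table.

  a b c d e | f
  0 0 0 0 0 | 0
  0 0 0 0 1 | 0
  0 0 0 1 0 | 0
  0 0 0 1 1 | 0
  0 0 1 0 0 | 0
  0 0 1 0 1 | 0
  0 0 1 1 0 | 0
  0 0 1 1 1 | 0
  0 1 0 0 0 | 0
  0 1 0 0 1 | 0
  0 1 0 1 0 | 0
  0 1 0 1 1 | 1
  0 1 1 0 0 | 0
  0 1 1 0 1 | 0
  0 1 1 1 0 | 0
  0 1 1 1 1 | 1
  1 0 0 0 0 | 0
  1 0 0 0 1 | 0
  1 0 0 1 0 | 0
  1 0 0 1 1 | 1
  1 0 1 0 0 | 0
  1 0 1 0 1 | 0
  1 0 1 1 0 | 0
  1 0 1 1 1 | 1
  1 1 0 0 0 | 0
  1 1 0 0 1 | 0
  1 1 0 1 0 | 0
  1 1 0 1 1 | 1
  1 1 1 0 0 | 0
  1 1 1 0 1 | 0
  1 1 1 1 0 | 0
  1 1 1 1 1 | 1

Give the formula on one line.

(e & (((d & b) | a) & d))

  (d & b) = 00000000001100110000000000110011
  ((d & b) | a) = 00000000001100111111111111111111
  (((d & b) | a) & d) = 00000000001100110011001100110011
  (e & (((d & b) | a) & d)) = 00000000000100010001000100010001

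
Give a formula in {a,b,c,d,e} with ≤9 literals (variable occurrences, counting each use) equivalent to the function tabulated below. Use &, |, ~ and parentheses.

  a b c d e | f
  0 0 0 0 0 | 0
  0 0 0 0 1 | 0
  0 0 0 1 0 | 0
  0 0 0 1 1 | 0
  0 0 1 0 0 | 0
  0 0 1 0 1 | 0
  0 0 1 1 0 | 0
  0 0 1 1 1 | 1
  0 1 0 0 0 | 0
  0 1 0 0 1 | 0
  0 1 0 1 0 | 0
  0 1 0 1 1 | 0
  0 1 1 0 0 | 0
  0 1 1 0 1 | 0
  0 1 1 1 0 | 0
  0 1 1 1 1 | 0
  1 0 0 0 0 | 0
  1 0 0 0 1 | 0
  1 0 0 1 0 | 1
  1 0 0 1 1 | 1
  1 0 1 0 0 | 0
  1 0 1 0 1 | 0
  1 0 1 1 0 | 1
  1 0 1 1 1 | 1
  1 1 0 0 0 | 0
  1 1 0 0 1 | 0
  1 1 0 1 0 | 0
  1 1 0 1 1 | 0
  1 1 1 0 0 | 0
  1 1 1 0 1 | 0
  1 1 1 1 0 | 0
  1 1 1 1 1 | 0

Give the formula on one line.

  ~b = 11111111000000001111111100000000
  (~b & d) = 00110011000000000011001100000000
  ~d = 11001100110011001100110011001100
  (e & c) = 00000101000001010000010100000101
  ((e & c) & ~b) = 00000101000000000000010100000000
  (~d | ((e & c) & ~b)) = 11001101110011001100110111001100
  ((~d | ((e & c) & ~b)) & c) = 00001101000011000000110100001100
  (((~d | ((e & c) & ~b)) & c) | a) = 00001101000011001111111111111111
  ((~b & d) & (((~d | ((e & c) & ~b)) & c) | a)) = 00000001000000000011001100000000

((~b & d) & (((~d | ((e & c) & ~b)) & c) | a))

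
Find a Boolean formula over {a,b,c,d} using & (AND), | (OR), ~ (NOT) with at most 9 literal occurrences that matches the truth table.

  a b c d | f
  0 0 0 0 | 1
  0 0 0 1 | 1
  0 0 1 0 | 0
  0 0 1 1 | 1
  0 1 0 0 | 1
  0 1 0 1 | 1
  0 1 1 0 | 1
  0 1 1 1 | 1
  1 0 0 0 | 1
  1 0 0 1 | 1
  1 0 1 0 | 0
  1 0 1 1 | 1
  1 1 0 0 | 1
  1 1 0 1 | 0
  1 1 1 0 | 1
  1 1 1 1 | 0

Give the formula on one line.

  ~b = 1111000011110000
  ~a = 1111111100000000
  ~d = 1010101010101010
  (~a | ~d) = 1111111110101010
  (~b | (~a | ~d)) = 1111111111111010
  ~c = 1100110011001100
  (b | d) = 0101111101011111
  (~c | (b | d)) = 1101111111011111
  ((~b | (~a | ~d)) & (~c | (b | d))) = 1101111111011010

((~b | (~a | ~d)) & (~c | (b | d)))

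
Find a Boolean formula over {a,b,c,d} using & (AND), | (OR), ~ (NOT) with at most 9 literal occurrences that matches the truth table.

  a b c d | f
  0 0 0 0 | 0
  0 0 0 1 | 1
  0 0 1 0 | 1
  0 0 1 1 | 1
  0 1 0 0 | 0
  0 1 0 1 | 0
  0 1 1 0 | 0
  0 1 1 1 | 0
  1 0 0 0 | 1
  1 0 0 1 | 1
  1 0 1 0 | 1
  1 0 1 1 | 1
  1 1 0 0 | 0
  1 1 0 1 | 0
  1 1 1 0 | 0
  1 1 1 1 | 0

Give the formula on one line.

  ~b = 1111000011110000
  (d | ~b) = 1111010111110101
  ((d | ~b) & b) = 0000010100000101
  (((d | ~b) & b) | a) = 0000010111111111
  (c | d) = 0111011101110111
  ((((d | ~b) & b) | a) | (c | d)) = 0111011111111111
  (((((d | ~b) & b) | a) | (c | d)) & ~b) = 0111000011110000

(((((d | ~b) & b) | a) | (c | d)) & ~b)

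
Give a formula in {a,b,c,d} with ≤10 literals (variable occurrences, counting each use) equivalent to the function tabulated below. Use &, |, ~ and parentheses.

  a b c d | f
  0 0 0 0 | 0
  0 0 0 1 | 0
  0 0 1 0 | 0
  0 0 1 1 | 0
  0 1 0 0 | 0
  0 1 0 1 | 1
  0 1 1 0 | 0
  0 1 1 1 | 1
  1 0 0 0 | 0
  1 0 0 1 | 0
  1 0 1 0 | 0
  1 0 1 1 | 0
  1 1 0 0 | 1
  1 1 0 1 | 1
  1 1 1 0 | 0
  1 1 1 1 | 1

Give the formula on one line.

  (d & b) = 0000010100000101
  (a & b) = 0000000000001111
  ((a & b) | d) = 0101010101011111
  ~d = 1010101010101010
  (c | ~d) = 1011101110111011
  ~c = 1100110011001100
  (b & ~c) = 0000110000001100
  ((c | ~d) & (b & ~c)) = 0000100000001000
  (((a & b) | d) & ((c | ~d) & (b & ~c))) = 0000000000001000
  ((d & b) | (((a & b) | d) & ((c | ~d) & (b & ~c)))) = 0000010100001101

((d & b) | (((a & b) | d) & ((c | ~d) & (b & ~c))))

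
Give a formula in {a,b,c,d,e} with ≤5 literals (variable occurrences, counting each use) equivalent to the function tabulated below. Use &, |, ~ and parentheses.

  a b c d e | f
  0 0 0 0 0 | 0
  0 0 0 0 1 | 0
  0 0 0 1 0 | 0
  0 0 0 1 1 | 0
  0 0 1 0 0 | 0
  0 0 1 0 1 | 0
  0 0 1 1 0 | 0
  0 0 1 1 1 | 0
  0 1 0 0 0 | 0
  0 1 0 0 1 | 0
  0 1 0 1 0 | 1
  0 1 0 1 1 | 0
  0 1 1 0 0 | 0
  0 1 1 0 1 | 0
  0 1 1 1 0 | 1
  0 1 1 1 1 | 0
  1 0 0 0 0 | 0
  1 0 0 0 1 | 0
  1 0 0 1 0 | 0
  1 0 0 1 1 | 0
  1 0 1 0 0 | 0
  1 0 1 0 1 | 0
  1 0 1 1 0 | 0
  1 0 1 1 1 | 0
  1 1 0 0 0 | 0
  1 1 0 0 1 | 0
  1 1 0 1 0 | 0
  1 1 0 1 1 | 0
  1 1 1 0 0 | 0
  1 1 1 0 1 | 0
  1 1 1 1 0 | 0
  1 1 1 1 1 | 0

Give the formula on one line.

((e | ~a) & (b & (~e & d)))

  ~a = 11111111111111110000000000000000
  (e | ~a) = 11111111111111110101010101010101
  ~e = 10101010101010101010101010101010
  (~e & d) = 00100010001000100010001000100010
  (b & (~e & d)) = 00000000001000100000000000100010
  ((e | ~a) & (b & (~e & d))) = 00000000001000100000000000000000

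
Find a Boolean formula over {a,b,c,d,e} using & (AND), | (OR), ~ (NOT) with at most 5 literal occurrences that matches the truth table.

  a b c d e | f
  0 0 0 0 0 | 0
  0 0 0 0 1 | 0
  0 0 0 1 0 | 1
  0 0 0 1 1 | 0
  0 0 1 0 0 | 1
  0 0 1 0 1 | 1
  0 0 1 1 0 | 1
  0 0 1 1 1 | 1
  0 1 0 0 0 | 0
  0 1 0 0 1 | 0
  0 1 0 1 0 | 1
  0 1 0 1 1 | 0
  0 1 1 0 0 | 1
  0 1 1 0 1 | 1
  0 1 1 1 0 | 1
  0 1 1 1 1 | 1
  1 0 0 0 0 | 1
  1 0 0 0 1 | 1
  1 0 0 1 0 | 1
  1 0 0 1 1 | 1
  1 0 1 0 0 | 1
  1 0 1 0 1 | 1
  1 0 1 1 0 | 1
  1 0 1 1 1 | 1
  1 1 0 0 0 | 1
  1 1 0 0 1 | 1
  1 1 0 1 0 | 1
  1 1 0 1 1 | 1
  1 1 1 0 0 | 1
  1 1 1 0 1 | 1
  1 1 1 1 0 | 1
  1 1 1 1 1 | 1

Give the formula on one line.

  (c | a) = 00001111000011111111111111111111
  ~e = 10101010101010101010101010101010
  (~e & d) = 00100010001000100010001000100010
  ((c | a) | (~e & d)) = 00101111001011111111111111111111

((c | a) | (~e & d))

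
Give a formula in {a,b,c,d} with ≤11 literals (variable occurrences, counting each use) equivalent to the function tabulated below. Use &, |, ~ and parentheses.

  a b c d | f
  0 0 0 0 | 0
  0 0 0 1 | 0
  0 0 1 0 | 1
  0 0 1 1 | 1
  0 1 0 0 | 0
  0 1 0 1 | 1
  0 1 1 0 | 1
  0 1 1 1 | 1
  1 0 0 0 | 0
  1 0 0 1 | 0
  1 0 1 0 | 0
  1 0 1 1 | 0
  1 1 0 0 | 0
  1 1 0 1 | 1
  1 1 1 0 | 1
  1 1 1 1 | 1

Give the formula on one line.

((b & (d | c)) | ((~a | ~c) & (((~a | ~d) | b) & c)))

  (d | c) = 0111011101110111
  (b & (d | c)) = 0000011100000111
  ~a = 1111111100000000
  ~c = 1100110011001100
  (~a | ~c) = 1111111111001100
  ~d = 1010101010101010
  (~a | ~d) = 1111111110101010
  ((~a | ~d) | b) = 1111111110101111
  (((~a | ~d) | b) & c) = 0011001100100011
  ((~a | ~c) & (((~a | ~d) | b) & c)) = 0011001100000000
  ((b & (d | c)) | ((~a | ~c) & (((~a | ~d) | b) & c))) = 0011011100000111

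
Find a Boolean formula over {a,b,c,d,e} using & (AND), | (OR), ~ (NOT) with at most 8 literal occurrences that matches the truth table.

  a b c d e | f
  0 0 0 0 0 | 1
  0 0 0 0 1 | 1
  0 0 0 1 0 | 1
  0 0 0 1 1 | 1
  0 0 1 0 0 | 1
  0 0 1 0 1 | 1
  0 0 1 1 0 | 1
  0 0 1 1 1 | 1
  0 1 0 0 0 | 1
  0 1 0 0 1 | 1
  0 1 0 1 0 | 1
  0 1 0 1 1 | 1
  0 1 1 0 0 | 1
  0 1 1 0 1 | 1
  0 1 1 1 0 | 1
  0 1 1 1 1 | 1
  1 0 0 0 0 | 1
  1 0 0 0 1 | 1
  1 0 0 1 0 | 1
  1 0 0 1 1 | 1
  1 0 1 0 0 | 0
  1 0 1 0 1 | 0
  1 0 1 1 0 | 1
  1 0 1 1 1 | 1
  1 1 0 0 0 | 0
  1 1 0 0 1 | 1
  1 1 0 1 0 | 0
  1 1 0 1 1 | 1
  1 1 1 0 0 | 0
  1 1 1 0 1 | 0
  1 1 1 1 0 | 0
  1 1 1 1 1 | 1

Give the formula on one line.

  ~b = 11111111000000001111111100000000
  (~b | e) = 11111111010101011111111101010101
  ~a = 11111111111111110000000000000000
  ((~b | e) | ~a) = 11111111111111111111111101010101
  ~c = 11110000111100001111000011110000
  (d | ~c) = 11110011111100111111001111110011
  (a & (d | ~c)) = 00000000000000001111001111110011
  ((a & (d | ~c)) | ~a) = 11111111111111111111001111110011
  (((~b | e) | ~a) & ((a & (d | ~c)) | ~a)) = 11111111111111111111001101010001

(((~b | e) | ~a) & ((a & (d | ~c)) | ~a))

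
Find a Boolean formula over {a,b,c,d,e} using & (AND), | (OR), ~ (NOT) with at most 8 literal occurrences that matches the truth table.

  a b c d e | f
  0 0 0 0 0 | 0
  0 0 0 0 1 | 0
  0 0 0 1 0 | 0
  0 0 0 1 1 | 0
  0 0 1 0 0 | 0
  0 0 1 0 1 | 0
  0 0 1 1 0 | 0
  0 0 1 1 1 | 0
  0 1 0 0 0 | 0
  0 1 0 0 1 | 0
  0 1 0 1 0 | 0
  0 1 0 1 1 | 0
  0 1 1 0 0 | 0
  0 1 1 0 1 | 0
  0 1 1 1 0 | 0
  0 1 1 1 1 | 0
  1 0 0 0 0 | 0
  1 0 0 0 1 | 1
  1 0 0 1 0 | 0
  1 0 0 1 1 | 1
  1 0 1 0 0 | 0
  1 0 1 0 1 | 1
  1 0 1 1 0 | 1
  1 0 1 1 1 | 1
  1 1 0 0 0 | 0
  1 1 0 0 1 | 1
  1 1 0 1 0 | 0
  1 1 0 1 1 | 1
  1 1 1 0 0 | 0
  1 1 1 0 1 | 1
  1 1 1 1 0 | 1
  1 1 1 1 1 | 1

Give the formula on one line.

  (c | e) = 01011111010111110101111101011111
  ((c | e) & d) = 00010011000100110001001100010011
  ~e = 10101010101010101010101010101010
  (((c | e) & d) & ~e) = 00000010000000100000001000000010
  ((((c | e) & d) & ~e) | e) = 01010111010101110101011101010111
  (a & ((((c | e) & d) & ~e) | e)) = 00000000000000000101011101010111

(a & ((((c | e) & d) & ~e) | e))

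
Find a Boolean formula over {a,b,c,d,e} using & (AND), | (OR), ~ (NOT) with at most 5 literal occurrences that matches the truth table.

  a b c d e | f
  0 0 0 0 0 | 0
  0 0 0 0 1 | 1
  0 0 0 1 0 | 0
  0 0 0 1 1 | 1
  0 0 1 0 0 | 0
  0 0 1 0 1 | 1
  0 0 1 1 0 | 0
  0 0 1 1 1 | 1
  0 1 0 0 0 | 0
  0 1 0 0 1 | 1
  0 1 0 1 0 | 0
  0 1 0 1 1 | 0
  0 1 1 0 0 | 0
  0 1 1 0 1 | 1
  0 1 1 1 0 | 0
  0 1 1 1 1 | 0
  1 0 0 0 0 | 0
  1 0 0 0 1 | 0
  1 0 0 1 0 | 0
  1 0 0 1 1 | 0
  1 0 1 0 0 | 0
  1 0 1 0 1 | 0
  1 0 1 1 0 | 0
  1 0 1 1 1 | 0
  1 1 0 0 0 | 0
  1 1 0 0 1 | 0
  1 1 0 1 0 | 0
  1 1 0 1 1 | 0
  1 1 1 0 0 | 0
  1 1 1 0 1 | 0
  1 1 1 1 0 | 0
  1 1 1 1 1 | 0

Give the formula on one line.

(e & ((~d | ~b) & ~a))

  ~d = 11001100110011001100110011001100
  ~b = 11111111000000001111111100000000
  (~d | ~b) = 11111111110011001111111111001100
  ~a = 11111111111111110000000000000000
  ((~d | ~b) & ~a) = 11111111110011000000000000000000
  (e & ((~d | ~b) & ~a)) = 01010101010001000000000000000000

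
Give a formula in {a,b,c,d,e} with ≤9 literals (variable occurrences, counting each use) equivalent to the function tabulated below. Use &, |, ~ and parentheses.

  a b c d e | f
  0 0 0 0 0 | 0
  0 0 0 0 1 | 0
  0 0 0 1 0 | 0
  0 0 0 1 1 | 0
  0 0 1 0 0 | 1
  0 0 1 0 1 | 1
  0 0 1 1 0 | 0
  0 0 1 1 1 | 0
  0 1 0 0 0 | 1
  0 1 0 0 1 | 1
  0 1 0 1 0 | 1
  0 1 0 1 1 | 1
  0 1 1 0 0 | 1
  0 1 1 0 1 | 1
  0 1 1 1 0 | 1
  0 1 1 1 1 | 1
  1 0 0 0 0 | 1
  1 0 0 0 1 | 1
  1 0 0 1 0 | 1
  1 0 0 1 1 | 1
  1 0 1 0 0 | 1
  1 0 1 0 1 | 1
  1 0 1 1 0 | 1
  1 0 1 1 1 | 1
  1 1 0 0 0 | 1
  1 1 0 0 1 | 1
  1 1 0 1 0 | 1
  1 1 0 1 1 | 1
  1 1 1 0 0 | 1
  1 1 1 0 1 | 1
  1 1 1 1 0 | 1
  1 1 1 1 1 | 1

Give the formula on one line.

  ~d = 11001100110011001100110011001100
  ~a = 11111111111111110000000000000000
  ~b = 11111111000000001111111100000000
  (~a | ~b) = 11111111111111111111111100000000
  ((~a | ~b) & b) = 00000000111111110000000000000000
  (~d | ((~a | ~b) & b)) = 11001100111111111100110011001100
  (~d | a) = 11001100110011001111111111111111
  (c & (~d | a)) = 00001100000011000000111100001111
  ((~d | ((~a | ~b) & b)) & (c & (~d | a))) = 00001100000011000000110000001100
  (a | b) = 00000000111111111111111111111111
  (((~d | ((~a | ~b) & b)) & (c & (~d | a))) | (a | b)) = 00001100111111111111111111111111

(((~d | ((~a | ~b) & b)) & (c & (~d | a))) | (a | b))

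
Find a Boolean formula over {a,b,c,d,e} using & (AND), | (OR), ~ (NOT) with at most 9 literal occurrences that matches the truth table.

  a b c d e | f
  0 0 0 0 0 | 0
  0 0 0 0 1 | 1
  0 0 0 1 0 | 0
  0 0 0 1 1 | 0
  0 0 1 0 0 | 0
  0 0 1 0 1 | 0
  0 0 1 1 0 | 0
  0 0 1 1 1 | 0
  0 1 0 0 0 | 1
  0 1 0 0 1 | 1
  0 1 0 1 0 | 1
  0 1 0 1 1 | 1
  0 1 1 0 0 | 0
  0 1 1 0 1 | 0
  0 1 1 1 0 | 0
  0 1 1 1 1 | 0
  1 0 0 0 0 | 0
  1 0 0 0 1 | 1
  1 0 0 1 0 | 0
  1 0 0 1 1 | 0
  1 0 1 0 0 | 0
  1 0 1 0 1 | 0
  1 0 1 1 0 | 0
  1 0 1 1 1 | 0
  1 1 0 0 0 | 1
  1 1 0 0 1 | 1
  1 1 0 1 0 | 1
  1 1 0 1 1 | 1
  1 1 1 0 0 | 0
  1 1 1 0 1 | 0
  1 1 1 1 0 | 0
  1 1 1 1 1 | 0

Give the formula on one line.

  ~c = 11110000111100001111000011110000
  (c | b) = 00001111111111110000111111111111
  ~d = 11001100110011001100110011001100
  (e & ~d) = 01000100010001000100010001000100
  ((e & ~d) | b) = 01000100111111110100010011111111
  ((c | b) | ((e & ~d) | b)) = 01001111111111110100111111111111
  (~c & ((c | b) | ((e & ~d) | b))) = 01000000111100000100000011110000

(~c & ((c | b) | ((e & ~d) | b)))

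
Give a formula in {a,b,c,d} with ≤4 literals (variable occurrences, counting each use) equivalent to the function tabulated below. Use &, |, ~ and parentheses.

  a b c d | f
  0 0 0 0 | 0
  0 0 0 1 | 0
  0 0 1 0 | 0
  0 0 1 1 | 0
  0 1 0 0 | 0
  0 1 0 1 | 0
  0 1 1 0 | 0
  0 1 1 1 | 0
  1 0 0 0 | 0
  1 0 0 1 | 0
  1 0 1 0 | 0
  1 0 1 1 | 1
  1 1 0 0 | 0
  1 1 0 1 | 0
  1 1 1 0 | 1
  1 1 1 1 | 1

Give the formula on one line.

  (d | b) = 0101111101011111
  (a & (d | b)) = 0000000001011111
  ((a & (d | b)) & c) = 0000000000010011

((a & (d | b)) & c)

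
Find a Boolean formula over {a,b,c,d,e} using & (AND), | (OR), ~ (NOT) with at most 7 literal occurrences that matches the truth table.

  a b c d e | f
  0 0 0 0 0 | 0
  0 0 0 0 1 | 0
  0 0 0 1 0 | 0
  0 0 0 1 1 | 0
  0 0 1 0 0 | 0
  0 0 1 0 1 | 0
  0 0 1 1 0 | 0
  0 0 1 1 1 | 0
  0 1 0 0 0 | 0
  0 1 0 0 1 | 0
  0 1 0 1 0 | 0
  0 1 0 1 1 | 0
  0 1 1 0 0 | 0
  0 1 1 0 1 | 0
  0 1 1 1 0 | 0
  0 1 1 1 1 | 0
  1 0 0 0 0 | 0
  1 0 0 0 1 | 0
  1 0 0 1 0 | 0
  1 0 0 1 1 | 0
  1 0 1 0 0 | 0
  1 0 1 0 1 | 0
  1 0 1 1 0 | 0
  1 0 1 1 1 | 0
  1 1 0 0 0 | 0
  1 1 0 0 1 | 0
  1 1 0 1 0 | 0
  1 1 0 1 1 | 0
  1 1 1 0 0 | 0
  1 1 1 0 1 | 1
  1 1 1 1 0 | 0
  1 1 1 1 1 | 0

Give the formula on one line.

((b & e) & (((~d & a) & c) & b))

  (b & e) = 00000000010101010000000001010101
  ~d = 11001100110011001100110011001100
  (~d & a) = 00000000000000001100110011001100
  ((~d & a) & c) = 00000000000000000000110000001100
  (((~d & a) & c) & b) = 00000000000000000000000000001100
  ((b & e) & (((~d & a) & c) & b)) = 00000000000000000000000000000100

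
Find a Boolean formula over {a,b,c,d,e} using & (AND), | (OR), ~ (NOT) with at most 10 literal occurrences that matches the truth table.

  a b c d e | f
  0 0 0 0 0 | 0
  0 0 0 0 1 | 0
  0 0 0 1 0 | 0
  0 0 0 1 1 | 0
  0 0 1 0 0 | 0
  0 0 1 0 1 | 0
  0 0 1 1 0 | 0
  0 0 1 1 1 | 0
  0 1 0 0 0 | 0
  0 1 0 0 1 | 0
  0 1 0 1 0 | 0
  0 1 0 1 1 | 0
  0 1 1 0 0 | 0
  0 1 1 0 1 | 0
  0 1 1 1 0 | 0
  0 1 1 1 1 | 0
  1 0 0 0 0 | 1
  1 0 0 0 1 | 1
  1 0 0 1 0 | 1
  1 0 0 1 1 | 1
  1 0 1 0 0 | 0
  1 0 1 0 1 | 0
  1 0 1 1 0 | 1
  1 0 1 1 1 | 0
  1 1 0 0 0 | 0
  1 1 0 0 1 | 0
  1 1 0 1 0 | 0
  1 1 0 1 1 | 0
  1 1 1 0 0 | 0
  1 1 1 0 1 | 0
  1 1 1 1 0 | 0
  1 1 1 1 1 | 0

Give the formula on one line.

((((b | (~e & d)) & ~e) | ~c) & (a & ~b))

  ~e = 10101010101010101010101010101010
  (~e & d) = 00100010001000100010001000100010
  (b | (~e & d)) = 00100010111111110010001011111111
  ((b | (~e & d)) & ~e) = 00100010101010100010001010101010
  ~c = 11110000111100001111000011110000
  (((b | (~e & d)) & ~e) | ~c) = 11110010111110101111001011111010
  ~b = 11111111000000001111111100000000
  (a & ~b) = 00000000000000001111111100000000
  ((((b | (~e & d)) & ~e) | ~c) & (a & ~b)) = 00000000000000001111001000000000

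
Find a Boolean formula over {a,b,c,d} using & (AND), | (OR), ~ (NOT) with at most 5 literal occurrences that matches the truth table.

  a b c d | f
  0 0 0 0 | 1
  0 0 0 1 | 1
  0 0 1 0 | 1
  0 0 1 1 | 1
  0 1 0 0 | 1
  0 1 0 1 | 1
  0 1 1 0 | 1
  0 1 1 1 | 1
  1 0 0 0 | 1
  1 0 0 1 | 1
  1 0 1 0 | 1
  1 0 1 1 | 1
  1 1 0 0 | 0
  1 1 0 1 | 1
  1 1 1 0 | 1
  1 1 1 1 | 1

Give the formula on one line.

((c | d) | (~a | ~b))

  (c | d) = 0111011101110111
  ~a = 1111111100000000
  ~b = 1111000011110000
  (~a | ~b) = 1111111111110000
  ((c | d) | (~a | ~b)) = 1111111111110111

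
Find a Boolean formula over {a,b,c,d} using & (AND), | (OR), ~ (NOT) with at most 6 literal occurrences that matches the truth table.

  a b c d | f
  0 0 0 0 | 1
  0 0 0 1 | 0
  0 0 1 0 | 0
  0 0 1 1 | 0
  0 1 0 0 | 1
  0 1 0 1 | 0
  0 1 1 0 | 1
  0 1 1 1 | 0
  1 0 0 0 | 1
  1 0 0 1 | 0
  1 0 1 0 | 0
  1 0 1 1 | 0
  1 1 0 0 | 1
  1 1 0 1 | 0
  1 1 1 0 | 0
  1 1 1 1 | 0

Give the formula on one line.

  ~a = 1111111100000000
  ~c = 1100110011001100
  ~b = 1111000011110000
  (~c | ~b) = 1111110011111100
  (~a | (~c | ~b)) = 1111111111111100
  (b | ~c) = 1100111111001111
  ~d = 1010101010101010
  ((b | ~c) & ~d) = 1000101010001010
  ((~a | (~c | ~b)) & ((b | ~c) & ~d)) = 1000101010001000

((~a | (~c | ~b)) & ((b | ~c) & ~d))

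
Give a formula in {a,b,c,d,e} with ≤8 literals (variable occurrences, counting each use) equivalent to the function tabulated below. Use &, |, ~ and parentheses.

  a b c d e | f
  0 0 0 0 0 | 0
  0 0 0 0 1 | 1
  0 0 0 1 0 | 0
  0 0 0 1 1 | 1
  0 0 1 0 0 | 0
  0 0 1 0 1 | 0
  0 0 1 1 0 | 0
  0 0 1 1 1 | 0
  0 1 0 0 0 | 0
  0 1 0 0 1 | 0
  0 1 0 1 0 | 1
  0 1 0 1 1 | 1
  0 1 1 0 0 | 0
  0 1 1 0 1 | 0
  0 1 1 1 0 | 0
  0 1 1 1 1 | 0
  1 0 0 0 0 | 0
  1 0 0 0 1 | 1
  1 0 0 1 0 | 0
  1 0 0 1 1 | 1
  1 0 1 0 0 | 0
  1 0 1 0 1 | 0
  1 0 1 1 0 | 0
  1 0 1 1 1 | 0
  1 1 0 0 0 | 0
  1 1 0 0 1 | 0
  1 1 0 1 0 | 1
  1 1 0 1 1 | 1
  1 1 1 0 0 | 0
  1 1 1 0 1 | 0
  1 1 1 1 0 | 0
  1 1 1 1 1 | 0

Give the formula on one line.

(((~b & ~d) | d) & (~c & ((b | e) | c)))

  ~b = 11111111000000001111111100000000
  ~d = 11001100110011001100110011001100
  (~b & ~d) = 11001100000000001100110000000000
  ((~b & ~d) | d) = 11111111001100111111111100110011
  ~c = 11110000111100001111000011110000
  (b | e) = 01010101111111110101010111111111
  ((b | e) | c) = 01011111111111110101111111111111
  (~c & ((b | e) | c)) = 01010000111100000101000011110000
  (((~b & ~d) | d) & (~c & ((b | e) | c))) = 01010000001100000101000000110000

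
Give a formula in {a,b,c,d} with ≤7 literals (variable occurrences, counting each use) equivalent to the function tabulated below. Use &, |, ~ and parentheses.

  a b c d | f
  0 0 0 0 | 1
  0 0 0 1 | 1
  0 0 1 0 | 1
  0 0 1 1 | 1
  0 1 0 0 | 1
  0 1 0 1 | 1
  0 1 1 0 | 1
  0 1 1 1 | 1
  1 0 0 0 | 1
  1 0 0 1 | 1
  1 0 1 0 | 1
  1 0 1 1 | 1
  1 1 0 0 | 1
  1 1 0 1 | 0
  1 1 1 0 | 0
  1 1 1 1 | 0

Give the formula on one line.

((~a | (~c & ~d)) | ~b)

  ~a = 1111111100000000
  ~c = 1100110011001100
  ~d = 1010101010101010
  (~c & ~d) = 1000100010001000
  (~a | (~c & ~d)) = 1111111110001000
  ~b = 1111000011110000
  ((~a | (~c & ~d)) | ~b) = 1111111111111000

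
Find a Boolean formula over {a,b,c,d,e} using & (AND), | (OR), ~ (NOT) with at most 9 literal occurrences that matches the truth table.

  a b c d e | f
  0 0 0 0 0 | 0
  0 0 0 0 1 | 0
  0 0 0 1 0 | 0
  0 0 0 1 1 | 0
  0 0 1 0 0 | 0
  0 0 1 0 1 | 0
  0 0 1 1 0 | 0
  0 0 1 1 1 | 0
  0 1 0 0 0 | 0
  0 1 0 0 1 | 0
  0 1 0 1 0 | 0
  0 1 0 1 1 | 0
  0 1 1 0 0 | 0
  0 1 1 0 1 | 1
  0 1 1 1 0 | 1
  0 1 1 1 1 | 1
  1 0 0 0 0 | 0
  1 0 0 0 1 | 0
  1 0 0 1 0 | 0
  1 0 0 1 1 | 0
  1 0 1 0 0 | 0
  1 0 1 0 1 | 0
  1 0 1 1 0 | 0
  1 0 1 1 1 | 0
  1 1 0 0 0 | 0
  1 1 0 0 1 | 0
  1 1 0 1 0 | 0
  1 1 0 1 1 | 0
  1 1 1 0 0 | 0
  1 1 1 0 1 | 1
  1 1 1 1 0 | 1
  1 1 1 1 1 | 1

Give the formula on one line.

(((d | (~c | ~b)) | e) & (c & b))

  ~c = 11110000111100001111000011110000
  ~b = 11111111000000001111111100000000
  (~c | ~b) = 11111111111100001111111111110000
  (d | (~c | ~b)) = 11111111111100111111111111110011
  ((d | (~c | ~b)) | e) = 11111111111101111111111111110111
  (c & b) = 00000000000011110000000000001111
  (((d | (~c | ~b)) | e) & (c & b)) = 00000000000001110000000000000111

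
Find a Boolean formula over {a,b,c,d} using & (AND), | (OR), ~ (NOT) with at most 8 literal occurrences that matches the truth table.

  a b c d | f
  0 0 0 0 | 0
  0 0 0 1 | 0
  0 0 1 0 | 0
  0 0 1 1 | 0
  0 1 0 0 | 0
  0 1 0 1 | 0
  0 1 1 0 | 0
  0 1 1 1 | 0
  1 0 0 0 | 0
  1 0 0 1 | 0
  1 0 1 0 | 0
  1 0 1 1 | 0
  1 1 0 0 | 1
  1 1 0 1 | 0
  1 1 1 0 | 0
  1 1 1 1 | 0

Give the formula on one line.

  ~a = 1111111100000000
  ~c = 1100110011001100
  (~a | ~c) = 1111111111001100
  (b & (~a | ~c)) = 0000111100001100
  ((b & (~a | ~c)) & a) = 0000000000001100
  (((b & (~a | ~c)) & a) | d) = 0101010101011101
  ~d = 1010101010101010
  (b & ~d) = 0000101000001010
  ((((b & (~a | ~c)) & a) | d) & (b & ~d)) = 0000000000001000

((((b & (~a | ~c)) & a) | d) & (b & ~d))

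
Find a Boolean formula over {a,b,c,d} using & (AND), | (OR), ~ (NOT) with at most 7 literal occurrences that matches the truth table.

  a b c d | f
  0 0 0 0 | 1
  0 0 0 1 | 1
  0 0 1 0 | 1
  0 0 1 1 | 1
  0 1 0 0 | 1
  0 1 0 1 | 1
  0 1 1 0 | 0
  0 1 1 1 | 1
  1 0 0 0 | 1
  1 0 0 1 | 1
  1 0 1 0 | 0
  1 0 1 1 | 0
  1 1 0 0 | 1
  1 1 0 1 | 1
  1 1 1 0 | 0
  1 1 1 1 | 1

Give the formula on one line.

  ~a = 1111111100000000
  ~c = 1100110011001100
  (~c | b) = 1100111111001111
  (~a | (~c | b)) = 1111111111001111
  (d | ~c) = 1101110111011101
  ~b = 1111000011110000
  (~a & ~b) = 1111000000000000
  ((d | ~c) | (~a & ~b)) = 1111110111011101
  ((~a | (~c | b)) & ((d | ~c) | (~a & ~b))) = 1111110111001101

((~a | (~c | b)) & ((d | ~c) | (~a & ~b)))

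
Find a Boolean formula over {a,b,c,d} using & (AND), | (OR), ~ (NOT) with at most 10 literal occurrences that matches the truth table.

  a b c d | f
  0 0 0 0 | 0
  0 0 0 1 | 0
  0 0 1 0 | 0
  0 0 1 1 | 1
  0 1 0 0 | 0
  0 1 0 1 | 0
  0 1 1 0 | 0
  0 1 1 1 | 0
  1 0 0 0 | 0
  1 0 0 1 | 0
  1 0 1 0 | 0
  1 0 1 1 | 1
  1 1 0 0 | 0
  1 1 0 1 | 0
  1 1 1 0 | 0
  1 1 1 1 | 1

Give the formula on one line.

((a | ((~b | ~d) & ((~b | d) | c))) & (d & c))

  ~b = 1111000011110000
  ~d = 1010101010101010
  (~b | ~d) = 1111101011111010
  (~b | d) = 1111010111110101
  ((~b | d) | c) = 1111011111110111
  ((~b | ~d) & ((~b | d) | c)) = 1111001011110010
  (a | ((~b | ~d) & ((~b | d) | c))) = 1111001011111111
  (d & c) = 0001000100010001
  ((a | ((~b | ~d) & ((~b | d) | c))) & (d & c)) = 0001000000010001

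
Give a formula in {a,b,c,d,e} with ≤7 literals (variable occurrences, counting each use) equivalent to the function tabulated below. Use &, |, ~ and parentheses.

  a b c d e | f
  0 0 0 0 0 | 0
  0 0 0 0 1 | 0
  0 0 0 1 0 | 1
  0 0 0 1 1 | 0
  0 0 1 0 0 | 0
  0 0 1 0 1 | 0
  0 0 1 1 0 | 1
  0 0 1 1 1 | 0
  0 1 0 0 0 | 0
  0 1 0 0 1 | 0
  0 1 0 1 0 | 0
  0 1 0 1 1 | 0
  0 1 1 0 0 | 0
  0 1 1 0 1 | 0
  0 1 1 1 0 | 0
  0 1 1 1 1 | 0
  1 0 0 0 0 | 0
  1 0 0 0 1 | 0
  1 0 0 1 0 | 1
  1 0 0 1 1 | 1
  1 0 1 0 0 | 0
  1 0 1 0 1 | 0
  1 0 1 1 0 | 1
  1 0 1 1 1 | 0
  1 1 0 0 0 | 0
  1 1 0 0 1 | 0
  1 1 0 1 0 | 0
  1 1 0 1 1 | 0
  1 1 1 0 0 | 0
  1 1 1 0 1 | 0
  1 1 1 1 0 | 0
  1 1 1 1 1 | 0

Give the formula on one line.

  ~b = 11111111000000001111111100000000
  (~b & d) = 00110011000000000011001100000000
  ~c = 11110000111100001111000011110000
  (~c | d) = 11110011111100111111001111110011
  ~e = 10101010101010101010101010101010
  (~c & a) = 00000000000000001111000011110000
  (~e | (~c & a)) = 10101010101010101111101011111010
  ((~c | d) & (~e | (~c & a))) = 10100010101000101111001011110010
  ((~b & d) & ((~c | d) & (~e | (~c & a)))) = 00100010000000000011001000000000

((~b & d) & ((~c | d) & (~e | (~c & a))))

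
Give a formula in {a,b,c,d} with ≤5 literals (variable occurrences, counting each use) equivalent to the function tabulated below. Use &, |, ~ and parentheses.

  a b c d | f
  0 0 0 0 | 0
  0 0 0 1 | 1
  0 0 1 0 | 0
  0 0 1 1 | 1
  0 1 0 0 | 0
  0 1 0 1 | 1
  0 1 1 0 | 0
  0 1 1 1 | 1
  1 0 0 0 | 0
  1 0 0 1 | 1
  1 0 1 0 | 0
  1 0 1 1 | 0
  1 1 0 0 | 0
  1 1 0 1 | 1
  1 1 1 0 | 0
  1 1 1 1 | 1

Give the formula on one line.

(d & (~c | (~a | b)))

  ~c = 1100110011001100
  ~a = 1111111100000000
  (~a | b) = 1111111100001111
  (~c | (~a | b)) = 1111111111001111
  (d & (~c | (~a | b))) = 0101010101000101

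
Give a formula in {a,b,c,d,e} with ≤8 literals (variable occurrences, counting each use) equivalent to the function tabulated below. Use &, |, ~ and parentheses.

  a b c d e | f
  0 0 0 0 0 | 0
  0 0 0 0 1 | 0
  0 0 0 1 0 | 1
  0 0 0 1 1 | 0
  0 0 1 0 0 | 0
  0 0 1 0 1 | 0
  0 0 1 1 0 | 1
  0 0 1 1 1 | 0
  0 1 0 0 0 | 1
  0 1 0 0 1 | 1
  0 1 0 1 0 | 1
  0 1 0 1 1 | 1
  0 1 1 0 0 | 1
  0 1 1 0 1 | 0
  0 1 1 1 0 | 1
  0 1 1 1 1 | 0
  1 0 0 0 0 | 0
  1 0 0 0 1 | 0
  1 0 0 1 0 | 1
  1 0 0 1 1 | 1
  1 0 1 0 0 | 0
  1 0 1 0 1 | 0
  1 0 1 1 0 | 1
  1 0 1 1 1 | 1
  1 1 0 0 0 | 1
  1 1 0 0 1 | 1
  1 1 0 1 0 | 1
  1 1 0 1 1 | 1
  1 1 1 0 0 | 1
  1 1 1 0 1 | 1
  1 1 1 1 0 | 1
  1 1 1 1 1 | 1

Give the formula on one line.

((b | d) & (~e | ((b & ~c) | a)))

  (b | d) = 00110011111111110011001111111111
  ~e = 10101010101010101010101010101010
  ~c = 11110000111100001111000011110000
  (b & ~c) = 00000000111100000000000011110000
  ((b & ~c) | a) = 00000000111100001111111111111111
  (~e | ((b & ~c) | a)) = 10101010111110101111111111111111
  ((b | d) & (~e | ((b & ~c) | a))) = 00100010111110100011001111111111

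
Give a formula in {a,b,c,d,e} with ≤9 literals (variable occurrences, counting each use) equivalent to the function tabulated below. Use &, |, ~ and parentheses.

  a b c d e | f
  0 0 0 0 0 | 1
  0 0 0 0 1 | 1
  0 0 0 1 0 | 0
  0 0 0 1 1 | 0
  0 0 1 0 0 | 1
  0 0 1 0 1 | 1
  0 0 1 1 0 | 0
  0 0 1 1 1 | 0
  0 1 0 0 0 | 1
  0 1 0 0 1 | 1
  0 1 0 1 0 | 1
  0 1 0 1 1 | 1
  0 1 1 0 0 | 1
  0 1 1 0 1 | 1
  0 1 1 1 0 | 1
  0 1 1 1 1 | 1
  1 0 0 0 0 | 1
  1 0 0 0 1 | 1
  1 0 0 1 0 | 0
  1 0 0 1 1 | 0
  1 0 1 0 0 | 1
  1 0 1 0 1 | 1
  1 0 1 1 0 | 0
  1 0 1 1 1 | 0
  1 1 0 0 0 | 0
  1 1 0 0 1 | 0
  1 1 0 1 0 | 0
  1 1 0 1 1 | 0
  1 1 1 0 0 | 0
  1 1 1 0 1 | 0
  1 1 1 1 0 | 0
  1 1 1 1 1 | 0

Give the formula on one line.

((~b | ((b | (c | ~d)) & ~a)) & (~d | b))

  ~b = 11111111000000001111111100000000
  ~d = 11001100110011001100110011001100
  (c | ~d) = 11001111110011111100111111001111
  (b | (c | ~d)) = 11001111111111111100111111111111
  ~a = 11111111111111110000000000000000
  ((b | (c | ~d)) & ~a) = 11001111111111110000000000000000
  (~b | ((b | (c | ~d)) & ~a)) = 11111111111111111111111100000000
  (~d | b) = 11001100111111111100110011111111
  ((~b | ((b | (c | ~d)) & ~a)) & (~d | b)) = 11001100111111111100110000000000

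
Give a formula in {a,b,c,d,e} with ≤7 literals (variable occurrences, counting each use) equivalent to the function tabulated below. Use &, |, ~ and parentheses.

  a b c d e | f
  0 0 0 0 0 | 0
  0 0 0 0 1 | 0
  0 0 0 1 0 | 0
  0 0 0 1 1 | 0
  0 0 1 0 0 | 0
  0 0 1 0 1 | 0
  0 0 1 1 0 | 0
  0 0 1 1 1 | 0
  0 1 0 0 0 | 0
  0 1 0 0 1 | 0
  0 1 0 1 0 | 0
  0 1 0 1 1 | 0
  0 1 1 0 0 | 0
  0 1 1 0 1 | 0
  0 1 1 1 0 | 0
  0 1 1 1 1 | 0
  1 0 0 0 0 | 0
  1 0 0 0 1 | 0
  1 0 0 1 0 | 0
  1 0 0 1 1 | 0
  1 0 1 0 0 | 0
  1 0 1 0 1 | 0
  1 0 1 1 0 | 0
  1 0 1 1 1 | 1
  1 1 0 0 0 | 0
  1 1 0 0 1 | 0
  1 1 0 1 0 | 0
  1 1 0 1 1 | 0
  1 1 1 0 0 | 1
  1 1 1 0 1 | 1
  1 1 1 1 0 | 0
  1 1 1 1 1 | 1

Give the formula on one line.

  (b | d) = 00110011111111110011001111111111
  (c & a) = 00000000000000000000111100001111
  ~d = 11001100110011001100110011001100
  (~d | e) = 11011101110111011101110111011101
  ((c & a) & (~d | e)) = 00000000000000000000110100001101
  ((b | d) & ((c & a) & (~d | e))) = 00000000000000000000000100001101

((b | d) & ((c & a) & (~d | e)))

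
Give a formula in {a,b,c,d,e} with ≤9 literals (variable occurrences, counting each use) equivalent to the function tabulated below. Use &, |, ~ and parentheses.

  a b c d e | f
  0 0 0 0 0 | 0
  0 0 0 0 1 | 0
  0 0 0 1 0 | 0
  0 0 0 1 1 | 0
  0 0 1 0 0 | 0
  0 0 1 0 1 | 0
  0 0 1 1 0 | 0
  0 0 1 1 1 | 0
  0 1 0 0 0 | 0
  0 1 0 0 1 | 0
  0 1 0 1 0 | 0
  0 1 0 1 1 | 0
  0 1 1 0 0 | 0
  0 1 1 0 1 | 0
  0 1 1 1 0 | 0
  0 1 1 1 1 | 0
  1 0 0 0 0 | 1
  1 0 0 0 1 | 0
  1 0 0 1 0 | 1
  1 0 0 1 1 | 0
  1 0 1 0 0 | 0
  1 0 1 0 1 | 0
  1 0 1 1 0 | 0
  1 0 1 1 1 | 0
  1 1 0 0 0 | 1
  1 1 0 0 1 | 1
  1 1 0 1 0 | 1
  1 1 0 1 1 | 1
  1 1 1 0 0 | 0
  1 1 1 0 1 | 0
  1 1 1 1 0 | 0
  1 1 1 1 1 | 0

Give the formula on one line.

((~c & a) & ((b | (~c | (~a & d))) & (~e | b)))

  ~c = 11110000111100001111000011110000
  (~c & a) = 00000000000000001111000011110000
  ~a = 11111111111111110000000000000000
  (~a & d) = 00110011001100110000000000000000
  (~c | (~a & d)) = 11110011111100111111000011110000
  (b | (~c | (~a & d))) = 11110011111111111111000011111111
  ~e = 10101010101010101010101010101010
  (~e | b) = 10101010111111111010101011111111
  ((b | (~c | (~a & d))) & (~e | b)) = 10100010111111111010000011111111
  ((~c & a) & ((b | (~c | (~a & d))) & (~e | b))) = 00000000000000001010000011110000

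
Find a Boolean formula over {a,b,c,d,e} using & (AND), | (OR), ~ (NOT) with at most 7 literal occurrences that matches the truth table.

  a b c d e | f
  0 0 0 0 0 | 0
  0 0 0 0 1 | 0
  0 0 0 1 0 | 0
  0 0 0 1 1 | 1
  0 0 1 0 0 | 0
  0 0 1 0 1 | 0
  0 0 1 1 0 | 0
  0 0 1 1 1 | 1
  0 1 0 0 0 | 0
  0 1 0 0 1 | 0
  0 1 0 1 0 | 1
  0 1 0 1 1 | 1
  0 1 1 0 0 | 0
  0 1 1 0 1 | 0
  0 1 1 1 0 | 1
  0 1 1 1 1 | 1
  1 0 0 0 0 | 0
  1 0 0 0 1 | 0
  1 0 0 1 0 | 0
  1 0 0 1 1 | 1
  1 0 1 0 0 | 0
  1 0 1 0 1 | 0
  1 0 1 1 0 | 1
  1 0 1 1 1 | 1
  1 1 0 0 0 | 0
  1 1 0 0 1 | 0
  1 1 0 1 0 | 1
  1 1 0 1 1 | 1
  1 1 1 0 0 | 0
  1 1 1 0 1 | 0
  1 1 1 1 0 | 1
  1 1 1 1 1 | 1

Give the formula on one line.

  (a & c) = 00000000000000000000111100001111
  (b | (a & c)) = 00000000111111110000111111111111
  (e | (b | (a & c))) = 01010101111111110101111111111111
  ((e | (b | (a & c))) & d) = 00010001001100110001001100110011

((e | (b | (a & c))) & d)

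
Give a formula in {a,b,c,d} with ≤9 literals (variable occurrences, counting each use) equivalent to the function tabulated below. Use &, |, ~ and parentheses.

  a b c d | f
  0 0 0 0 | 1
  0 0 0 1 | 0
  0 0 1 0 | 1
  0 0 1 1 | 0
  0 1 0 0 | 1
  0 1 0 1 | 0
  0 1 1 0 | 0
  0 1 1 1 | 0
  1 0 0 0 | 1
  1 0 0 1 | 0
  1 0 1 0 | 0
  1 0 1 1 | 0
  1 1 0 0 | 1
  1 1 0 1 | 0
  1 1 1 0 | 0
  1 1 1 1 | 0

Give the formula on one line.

  ~d = 1010101010101010
  ~b = 1111000011110000
  ~a = 1111111100000000
  (~a | b) = 1111111100001111
  (~b & (~a | b)) = 1111000000000000
  (~d & (~b & (~a | b))) = 1010000000000000
  (d & c) = 0001000100010001
  ((d & c) & ~a) = 0001000100000000
  ~c = 1100110011001100
  (((d & c) & ~a) | ~c) = 1101110111001100
  ((~d & (~b & (~a | b))) | (((d & c) & ~a) | ~c)) = 1111110111001100
  (((~d & (~b & (~a | b))) | (((d & c) & ~a) | ~c)) & ~d) = 1010100010001000

(((~d & (~b & (~a | b))) | (((d & c) & ~a) | ~c)) & ~d)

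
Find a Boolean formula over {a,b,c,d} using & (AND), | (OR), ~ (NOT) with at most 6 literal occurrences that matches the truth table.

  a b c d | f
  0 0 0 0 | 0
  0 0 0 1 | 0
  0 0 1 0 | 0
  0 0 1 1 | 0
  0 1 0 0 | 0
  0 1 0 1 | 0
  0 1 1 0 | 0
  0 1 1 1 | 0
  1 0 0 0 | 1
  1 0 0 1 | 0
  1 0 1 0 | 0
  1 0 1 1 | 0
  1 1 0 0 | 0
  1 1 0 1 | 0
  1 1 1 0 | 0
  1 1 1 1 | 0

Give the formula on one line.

  ~c = 1100110011001100
  (~c & a) = 0000000011001100
  ~b = 1111000011110000
  ~d = 1010101010101010
  (~b & ~d) = 1010000010100000
  ((~c & a) & (~b & ~d)) = 0000000010000000

((~c & a) & (~b & ~d))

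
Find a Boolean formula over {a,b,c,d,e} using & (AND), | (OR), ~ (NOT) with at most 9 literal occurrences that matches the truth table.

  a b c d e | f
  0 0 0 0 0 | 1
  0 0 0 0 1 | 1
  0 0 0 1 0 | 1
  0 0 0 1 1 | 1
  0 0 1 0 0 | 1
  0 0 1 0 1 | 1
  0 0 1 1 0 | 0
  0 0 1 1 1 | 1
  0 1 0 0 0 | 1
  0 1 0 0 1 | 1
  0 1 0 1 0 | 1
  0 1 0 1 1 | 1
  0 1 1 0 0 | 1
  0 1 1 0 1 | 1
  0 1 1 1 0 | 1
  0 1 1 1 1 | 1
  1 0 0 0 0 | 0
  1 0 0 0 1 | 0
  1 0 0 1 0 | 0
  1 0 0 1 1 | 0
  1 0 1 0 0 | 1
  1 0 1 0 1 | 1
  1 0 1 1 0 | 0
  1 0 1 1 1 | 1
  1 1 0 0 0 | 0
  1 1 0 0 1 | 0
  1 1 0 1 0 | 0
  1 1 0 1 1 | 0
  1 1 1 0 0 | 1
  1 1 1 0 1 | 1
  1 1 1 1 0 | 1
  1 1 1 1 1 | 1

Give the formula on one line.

  (e & c) = 00000101000001010000010100000101
  (b | (e & c)) = 00000101111111110000010111111111
  ~d = 11001100110011001100110011001100
  ((b | (e & c)) | ~d) = 11001101111111111100110111111111
  ~a = 11111111111111110000000000000000
  (~a | c) = 11111111111111110000111100001111
  (((b | (e & c)) | ~d) & (~a | c)) = 11001101111111110000110100001111
  ~c = 11110000111100001111000011110000
  (d & ~c) = 00110000001100000011000000110000
  (~a & (d & ~c)) = 00110000001100000000000000000000
  ((((b | (e & c)) | ~d) & (~a | c)) | (~a & (d & ~c))) = 11111101111111110000110100001111

((((b | (e & c)) | ~d) & (~a | c)) | (~a & (d & ~c)))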